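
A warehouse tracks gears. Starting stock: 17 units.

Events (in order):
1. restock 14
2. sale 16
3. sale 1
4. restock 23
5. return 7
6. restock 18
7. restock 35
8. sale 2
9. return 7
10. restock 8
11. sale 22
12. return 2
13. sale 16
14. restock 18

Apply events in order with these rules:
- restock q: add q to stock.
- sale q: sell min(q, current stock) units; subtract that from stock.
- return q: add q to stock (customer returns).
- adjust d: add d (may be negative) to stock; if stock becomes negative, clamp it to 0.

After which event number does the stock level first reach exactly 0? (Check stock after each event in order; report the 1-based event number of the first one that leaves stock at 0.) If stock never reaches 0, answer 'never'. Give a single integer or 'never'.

Processing events:
Start: stock = 17
  Event 1 (restock 14): 17 + 14 = 31
  Event 2 (sale 16): sell min(16,31)=16. stock: 31 - 16 = 15. total_sold = 16
  Event 3 (sale 1): sell min(1,15)=1. stock: 15 - 1 = 14. total_sold = 17
  Event 4 (restock 23): 14 + 23 = 37
  Event 5 (return 7): 37 + 7 = 44
  Event 6 (restock 18): 44 + 18 = 62
  Event 7 (restock 35): 62 + 35 = 97
  Event 8 (sale 2): sell min(2,97)=2. stock: 97 - 2 = 95. total_sold = 19
  Event 9 (return 7): 95 + 7 = 102
  Event 10 (restock 8): 102 + 8 = 110
  Event 11 (sale 22): sell min(22,110)=22. stock: 110 - 22 = 88. total_sold = 41
  Event 12 (return 2): 88 + 2 = 90
  Event 13 (sale 16): sell min(16,90)=16. stock: 90 - 16 = 74. total_sold = 57
  Event 14 (restock 18): 74 + 18 = 92
Final: stock = 92, total_sold = 57

Stock never reaches 0.

Answer: never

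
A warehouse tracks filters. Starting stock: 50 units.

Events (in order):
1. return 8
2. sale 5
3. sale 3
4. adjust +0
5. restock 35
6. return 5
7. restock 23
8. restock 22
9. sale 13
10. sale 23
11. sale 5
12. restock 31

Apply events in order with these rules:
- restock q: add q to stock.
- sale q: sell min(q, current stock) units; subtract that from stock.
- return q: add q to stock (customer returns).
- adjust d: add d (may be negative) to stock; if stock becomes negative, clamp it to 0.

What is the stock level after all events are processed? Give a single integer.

Answer: 125

Derivation:
Processing events:
Start: stock = 50
  Event 1 (return 8): 50 + 8 = 58
  Event 2 (sale 5): sell min(5,58)=5. stock: 58 - 5 = 53. total_sold = 5
  Event 3 (sale 3): sell min(3,53)=3. stock: 53 - 3 = 50. total_sold = 8
  Event 4 (adjust +0): 50 + 0 = 50
  Event 5 (restock 35): 50 + 35 = 85
  Event 6 (return 5): 85 + 5 = 90
  Event 7 (restock 23): 90 + 23 = 113
  Event 8 (restock 22): 113 + 22 = 135
  Event 9 (sale 13): sell min(13,135)=13. stock: 135 - 13 = 122. total_sold = 21
  Event 10 (sale 23): sell min(23,122)=23. stock: 122 - 23 = 99. total_sold = 44
  Event 11 (sale 5): sell min(5,99)=5. stock: 99 - 5 = 94. total_sold = 49
  Event 12 (restock 31): 94 + 31 = 125
Final: stock = 125, total_sold = 49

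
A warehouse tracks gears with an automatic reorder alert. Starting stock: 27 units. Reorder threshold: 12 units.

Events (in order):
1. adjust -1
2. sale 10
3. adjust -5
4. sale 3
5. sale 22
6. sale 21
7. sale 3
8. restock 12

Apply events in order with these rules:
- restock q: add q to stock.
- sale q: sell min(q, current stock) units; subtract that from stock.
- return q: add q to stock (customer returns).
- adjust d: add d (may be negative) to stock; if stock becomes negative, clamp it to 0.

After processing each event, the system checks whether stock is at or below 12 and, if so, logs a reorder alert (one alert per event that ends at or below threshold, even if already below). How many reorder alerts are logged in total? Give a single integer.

Processing events:
Start: stock = 27
  Event 1 (adjust -1): 27 + -1 = 26
  Event 2 (sale 10): sell min(10,26)=10. stock: 26 - 10 = 16. total_sold = 10
  Event 3 (adjust -5): 16 + -5 = 11
  Event 4 (sale 3): sell min(3,11)=3. stock: 11 - 3 = 8. total_sold = 13
  Event 5 (sale 22): sell min(22,8)=8. stock: 8 - 8 = 0. total_sold = 21
  Event 6 (sale 21): sell min(21,0)=0. stock: 0 - 0 = 0. total_sold = 21
  Event 7 (sale 3): sell min(3,0)=0. stock: 0 - 0 = 0. total_sold = 21
  Event 8 (restock 12): 0 + 12 = 12
Final: stock = 12, total_sold = 21

Checking against threshold 12:
  After event 1: stock=26 > 12
  After event 2: stock=16 > 12
  After event 3: stock=11 <= 12 -> ALERT
  After event 4: stock=8 <= 12 -> ALERT
  After event 5: stock=0 <= 12 -> ALERT
  After event 6: stock=0 <= 12 -> ALERT
  After event 7: stock=0 <= 12 -> ALERT
  After event 8: stock=12 <= 12 -> ALERT
Alert events: [3, 4, 5, 6, 7, 8]. Count = 6

Answer: 6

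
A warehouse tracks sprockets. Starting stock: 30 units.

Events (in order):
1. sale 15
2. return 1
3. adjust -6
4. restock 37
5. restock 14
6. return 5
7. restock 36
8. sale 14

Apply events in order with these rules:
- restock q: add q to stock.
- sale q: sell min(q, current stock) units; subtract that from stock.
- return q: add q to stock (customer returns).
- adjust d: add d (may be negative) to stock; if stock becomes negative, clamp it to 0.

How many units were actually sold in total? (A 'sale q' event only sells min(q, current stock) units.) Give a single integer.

Processing events:
Start: stock = 30
  Event 1 (sale 15): sell min(15,30)=15. stock: 30 - 15 = 15. total_sold = 15
  Event 2 (return 1): 15 + 1 = 16
  Event 3 (adjust -6): 16 + -6 = 10
  Event 4 (restock 37): 10 + 37 = 47
  Event 5 (restock 14): 47 + 14 = 61
  Event 6 (return 5): 61 + 5 = 66
  Event 7 (restock 36): 66 + 36 = 102
  Event 8 (sale 14): sell min(14,102)=14. stock: 102 - 14 = 88. total_sold = 29
Final: stock = 88, total_sold = 29

Answer: 29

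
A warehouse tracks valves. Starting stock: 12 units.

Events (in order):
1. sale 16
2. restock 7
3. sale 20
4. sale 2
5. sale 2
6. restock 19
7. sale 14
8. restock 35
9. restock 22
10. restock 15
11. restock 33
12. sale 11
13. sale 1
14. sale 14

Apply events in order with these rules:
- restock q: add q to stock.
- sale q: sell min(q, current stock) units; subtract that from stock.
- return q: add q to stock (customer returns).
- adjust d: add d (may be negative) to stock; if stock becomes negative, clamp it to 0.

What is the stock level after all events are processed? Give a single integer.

Answer: 84

Derivation:
Processing events:
Start: stock = 12
  Event 1 (sale 16): sell min(16,12)=12. stock: 12 - 12 = 0. total_sold = 12
  Event 2 (restock 7): 0 + 7 = 7
  Event 3 (sale 20): sell min(20,7)=7. stock: 7 - 7 = 0. total_sold = 19
  Event 4 (sale 2): sell min(2,0)=0. stock: 0 - 0 = 0. total_sold = 19
  Event 5 (sale 2): sell min(2,0)=0. stock: 0 - 0 = 0. total_sold = 19
  Event 6 (restock 19): 0 + 19 = 19
  Event 7 (sale 14): sell min(14,19)=14. stock: 19 - 14 = 5. total_sold = 33
  Event 8 (restock 35): 5 + 35 = 40
  Event 9 (restock 22): 40 + 22 = 62
  Event 10 (restock 15): 62 + 15 = 77
  Event 11 (restock 33): 77 + 33 = 110
  Event 12 (sale 11): sell min(11,110)=11. stock: 110 - 11 = 99. total_sold = 44
  Event 13 (sale 1): sell min(1,99)=1. stock: 99 - 1 = 98. total_sold = 45
  Event 14 (sale 14): sell min(14,98)=14. stock: 98 - 14 = 84. total_sold = 59
Final: stock = 84, total_sold = 59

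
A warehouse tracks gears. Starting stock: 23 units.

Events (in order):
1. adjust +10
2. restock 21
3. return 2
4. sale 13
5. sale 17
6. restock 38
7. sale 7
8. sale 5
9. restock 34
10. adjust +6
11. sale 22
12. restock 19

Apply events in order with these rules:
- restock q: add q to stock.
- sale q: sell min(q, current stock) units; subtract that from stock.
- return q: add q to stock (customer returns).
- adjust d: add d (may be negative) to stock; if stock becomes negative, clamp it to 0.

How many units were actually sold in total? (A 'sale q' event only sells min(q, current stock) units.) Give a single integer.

Answer: 64

Derivation:
Processing events:
Start: stock = 23
  Event 1 (adjust +10): 23 + 10 = 33
  Event 2 (restock 21): 33 + 21 = 54
  Event 3 (return 2): 54 + 2 = 56
  Event 4 (sale 13): sell min(13,56)=13. stock: 56 - 13 = 43. total_sold = 13
  Event 5 (sale 17): sell min(17,43)=17. stock: 43 - 17 = 26. total_sold = 30
  Event 6 (restock 38): 26 + 38 = 64
  Event 7 (sale 7): sell min(7,64)=7. stock: 64 - 7 = 57. total_sold = 37
  Event 8 (sale 5): sell min(5,57)=5. stock: 57 - 5 = 52. total_sold = 42
  Event 9 (restock 34): 52 + 34 = 86
  Event 10 (adjust +6): 86 + 6 = 92
  Event 11 (sale 22): sell min(22,92)=22. stock: 92 - 22 = 70. total_sold = 64
  Event 12 (restock 19): 70 + 19 = 89
Final: stock = 89, total_sold = 64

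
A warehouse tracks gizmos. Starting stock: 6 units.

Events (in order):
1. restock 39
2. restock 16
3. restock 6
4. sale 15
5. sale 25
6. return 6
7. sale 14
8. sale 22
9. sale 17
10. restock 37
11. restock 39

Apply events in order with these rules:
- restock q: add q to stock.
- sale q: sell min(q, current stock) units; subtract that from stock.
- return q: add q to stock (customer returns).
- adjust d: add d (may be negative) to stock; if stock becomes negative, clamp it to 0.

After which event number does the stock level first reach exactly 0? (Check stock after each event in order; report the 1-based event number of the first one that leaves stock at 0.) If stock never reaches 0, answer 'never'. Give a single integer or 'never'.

Answer: 8

Derivation:
Processing events:
Start: stock = 6
  Event 1 (restock 39): 6 + 39 = 45
  Event 2 (restock 16): 45 + 16 = 61
  Event 3 (restock 6): 61 + 6 = 67
  Event 4 (sale 15): sell min(15,67)=15. stock: 67 - 15 = 52. total_sold = 15
  Event 5 (sale 25): sell min(25,52)=25. stock: 52 - 25 = 27. total_sold = 40
  Event 6 (return 6): 27 + 6 = 33
  Event 7 (sale 14): sell min(14,33)=14. stock: 33 - 14 = 19. total_sold = 54
  Event 8 (sale 22): sell min(22,19)=19. stock: 19 - 19 = 0. total_sold = 73
  Event 9 (sale 17): sell min(17,0)=0. stock: 0 - 0 = 0. total_sold = 73
  Event 10 (restock 37): 0 + 37 = 37
  Event 11 (restock 39): 37 + 39 = 76
Final: stock = 76, total_sold = 73

First zero at event 8.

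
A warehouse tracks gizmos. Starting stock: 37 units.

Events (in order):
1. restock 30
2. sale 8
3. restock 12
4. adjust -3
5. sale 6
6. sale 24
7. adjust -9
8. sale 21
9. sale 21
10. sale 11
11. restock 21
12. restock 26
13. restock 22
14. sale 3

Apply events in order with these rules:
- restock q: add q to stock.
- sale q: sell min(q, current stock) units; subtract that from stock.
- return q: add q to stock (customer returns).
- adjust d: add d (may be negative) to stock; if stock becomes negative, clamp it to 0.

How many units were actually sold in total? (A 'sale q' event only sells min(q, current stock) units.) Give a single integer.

Processing events:
Start: stock = 37
  Event 1 (restock 30): 37 + 30 = 67
  Event 2 (sale 8): sell min(8,67)=8. stock: 67 - 8 = 59. total_sold = 8
  Event 3 (restock 12): 59 + 12 = 71
  Event 4 (adjust -3): 71 + -3 = 68
  Event 5 (sale 6): sell min(6,68)=6. stock: 68 - 6 = 62. total_sold = 14
  Event 6 (sale 24): sell min(24,62)=24. stock: 62 - 24 = 38. total_sold = 38
  Event 7 (adjust -9): 38 + -9 = 29
  Event 8 (sale 21): sell min(21,29)=21. stock: 29 - 21 = 8. total_sold = 59
  Event 9 (sale 21): sell min(21,8)=8. stock: 8 - 8 = 0. total_sold = 67
  Event 10 (sale 11): sell min(11,0)=0. stock: 0 - 0 = 0. total_sold = 67
  Event 11 (restock 21): 0 + 21 = 21
  Event 12 (restock 26): 21 + 26 = 47
  Event 13 (restock 22): 47 + 22 = 69
  Event 14 (sale 3): sell min(3,69)=3. stock: 69 - 3 = 66. total_sold = 70
Final: stock = 66, total_sold = 70

Answer: 70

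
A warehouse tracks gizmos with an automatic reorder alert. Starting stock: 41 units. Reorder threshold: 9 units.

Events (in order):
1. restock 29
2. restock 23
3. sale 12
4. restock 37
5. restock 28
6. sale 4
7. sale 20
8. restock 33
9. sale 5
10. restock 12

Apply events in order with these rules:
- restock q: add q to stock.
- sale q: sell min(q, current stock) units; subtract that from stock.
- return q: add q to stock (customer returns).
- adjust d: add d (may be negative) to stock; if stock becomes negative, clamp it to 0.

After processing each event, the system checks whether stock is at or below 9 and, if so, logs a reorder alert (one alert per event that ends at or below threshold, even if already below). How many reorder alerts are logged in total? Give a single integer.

Answer: 0

Derivation:
Processing events:
Start: stock = 41
  Event 1 (restock 29): 41 + 29 = 70
  Event 2 (restock 23): 70 + 23 = 93
  Event 3 (sale 12): sell min(12,93)=12. stock: 93 - 12 = 81. total_sold = 12
  Event 4 (restock 37): 81 + 37 = 118
  Event 5 (restock 28): 118 + 28 = 146
  Event 6 (sale 4): sell min(4,146)=4. stock: 146 - 4 = 142. total_sold = 16
  Event 7 (sale 20): sell min(20,142)=20. stock: 142 - 20 = 122. total_sold = 36
  Event 8 (restock 33): 122 + 33 = 155
  Event 9 (sale 5): sell min(5,155)=5. stock: 155 - 5 = 150. total_sold = 41
  Event 10 (restock 12): 150 + 12 = 162
Final: stock = 162, total_sold = 41

Checking against threshold 9:
  After event 1: stock=70 > 9
  After event 2: stock=93 > 9
  After event 3: stock=81 > 9
  After event 4: stock=118 > 9
  After event 5: stock=146 > 9
  After event 6: stock=142 > 9
  After event 7: stock=122 > 9
  After event 8: stock=155 > 9
  After event 9: stock=150 > 9
  After event 10: stock=162 > 9
Alert events: []. Count = 0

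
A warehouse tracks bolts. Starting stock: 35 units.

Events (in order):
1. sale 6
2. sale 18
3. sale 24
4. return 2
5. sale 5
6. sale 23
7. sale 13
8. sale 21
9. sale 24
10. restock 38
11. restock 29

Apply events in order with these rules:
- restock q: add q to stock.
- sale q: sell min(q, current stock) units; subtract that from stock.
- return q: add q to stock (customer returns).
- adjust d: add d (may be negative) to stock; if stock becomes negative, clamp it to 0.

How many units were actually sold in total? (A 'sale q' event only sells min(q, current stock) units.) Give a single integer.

Processing events:
Start: stock = 35
  Event 1 (sale 6): sell min(6,35)=6. stock: 35 - 6 = 29. total_sold = 6
  Event 2 (sale 18): sell min(18,29)=18. stock: 29 - 18 = 11. total_sold = 24
  Event 3 (sale 24): sell min(24,11)=11. stock: 11 - 11 = 0. total_sold = 35
  Event 4 (return 2): 0 + 2 = 2
  Event 5 (sale 5): sell min(5,2)=2. stock: 2 - 2 = 0. total_sold = 37
  Event 6 (sale 23): sell min(23,0)=0. stock: 0 - 0 = 0. total_sold = 37
  Event 7 (sale 13): sell min(13,0)=0. stock: 0 - 0 = 0. total_sold = 37
  Event 8 (sale 21): sell min(21,0)=0. stock: 0 - 0 = 0. total_sold = 37
  Event 9 (sale 24): sell min(24,0)=0. stock: 0 - 0 = 0. total_sold = 37
  Event 10 (restock 38): 0 + 38 = 38
  Event 11 (restock 29): 38 + 29 = 67
Final: stock = 67, total_sold = 37

Answer: 37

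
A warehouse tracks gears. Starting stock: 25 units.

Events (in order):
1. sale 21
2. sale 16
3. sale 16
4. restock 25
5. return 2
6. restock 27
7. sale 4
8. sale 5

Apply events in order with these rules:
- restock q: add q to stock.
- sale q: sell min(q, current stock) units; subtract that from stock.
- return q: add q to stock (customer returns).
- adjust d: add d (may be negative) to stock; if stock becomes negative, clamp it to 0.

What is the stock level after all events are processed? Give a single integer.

Answer: 45

Derivation:
Processing events:
Start: stock = 25
  Event 1 (sale 21): sell min(21,25)=21. stock: 25 - 21 = 4. total_sold = 21
  Event 2 (sale 16): sell min(16,4)=4. stock: 4 - 4 = 0. total_sold = 25
  Event 3 (sale 16): sell min(16,0)=0. stock: 0 - 0 = 0. total_sold = 25
  Event 4 (restock 25): 0 + 25 = 25
  Event 5 (return 2): 25 + 2 = 27
  Event 6 (restock 27): 27 + 27 = 54
  Event 7 (sale 4): sell min(4,54)=4. stock: 54 - 4 = 50. total_sold = 29
  Event 8 (sale 5): sell min(5,50)=5. stock: 50 - 5 = 45. total_sold = 34
Final: stock = 45, total_sold = 34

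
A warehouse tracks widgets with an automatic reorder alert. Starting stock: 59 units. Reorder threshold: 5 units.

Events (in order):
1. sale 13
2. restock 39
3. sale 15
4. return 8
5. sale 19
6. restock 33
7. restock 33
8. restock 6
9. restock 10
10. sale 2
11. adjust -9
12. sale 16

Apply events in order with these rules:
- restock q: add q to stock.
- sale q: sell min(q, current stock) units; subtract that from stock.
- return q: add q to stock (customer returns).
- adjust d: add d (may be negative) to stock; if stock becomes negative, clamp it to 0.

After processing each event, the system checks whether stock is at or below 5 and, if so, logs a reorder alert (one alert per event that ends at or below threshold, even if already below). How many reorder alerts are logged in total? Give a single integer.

Processing events:
Start: stock = 59
  Event 1 (sale 13): sell min(13,59)=13. stock: 59 - 13 = 46. total_sold = 13
  Event 2 (restock 39): 46 + 39 = 85
  Event 3 (sale 15): sell min(15,85)=15. stock: 85 - 15 = 70. total_sold = 28
  Event 4 (return 8): 70 + 8 = 78
  Event 5 (sale 19): sell min(19,78)=19. stock: 78 - 19 = 59. total_sold = 47
  Event 6 (restock 33): 59 + 33 = 92
  Event 7 (restock 33): 92 + 33 = 125
  Event 8 (restock 6): 125 + 6 = 131
  Event 9 (restock 10): 131 + 10 = 141
  Event 10 (sale 2): sell min(2,141)=2. stock: 141 - 2 = 139. total_sold = 49
  Event 11 (adjust -9): 139 + -9 = 130
  Event 12 (sale 16): sell min(16,130)=16. stock: 130 - 16 = 114. total_sold = 65
Final: stock = 114, total_sold = 65

Checking against threshold 5:
  After event 1: stock=46 > 5
  After event 2: stock=85 > 5
  After event 3: stock=70 > 5
  After event 4: stock=78 > 5
  After event 5: stock=59 > 5
  After event 6: stock=92 > 5
  After event 7: stock=125 > 5
  After event 8: stock=131 > 5
  After event 9: stock=141 > 5
  After event 10: stock=139 > 5
  After event 11: stock=130 > 5
  After event 12: stock=114 > 5
Alert events: []. Count = 0

Answer: 0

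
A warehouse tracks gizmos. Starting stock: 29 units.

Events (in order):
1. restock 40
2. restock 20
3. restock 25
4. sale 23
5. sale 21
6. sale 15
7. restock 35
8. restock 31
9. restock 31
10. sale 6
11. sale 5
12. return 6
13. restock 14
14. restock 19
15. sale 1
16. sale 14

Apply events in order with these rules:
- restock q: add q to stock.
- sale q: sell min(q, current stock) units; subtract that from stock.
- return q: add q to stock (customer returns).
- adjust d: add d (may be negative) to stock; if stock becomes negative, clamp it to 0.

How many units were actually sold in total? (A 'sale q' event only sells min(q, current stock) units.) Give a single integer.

Processing events:
Start: stock = 29
  Event 1 (restock 40): 29 + 40 = 69
  Event 2 (restock 20): 69 + 20 = 89
  Event 3 (restock 25): 89 + 25 = 114
  Event 4 (sale 23): sell min(23,114)=23. stock: 114 - 23 = 91. total_sold = 23
  Event 5 (sale 21): sell min(21,91)=21. stock: 91 - 21 = 70. total_sold = 44
  Event 6 (sale 15): sell min(15,70)=15. stock: 70 - 15 = 55. total_sold = 59
  Event 7 (restock 35): 55 + 35 = 90
  Event 8 (restock 31): 90 + 31 = 121
  Event 9 (restock 31): 121 + 31 = 152
  Event 10 (sale 6): sell min(6,152)=6. stock: 152 - 6 = 146. total_sold = 65
  Event 11 (sale 5): sell min(5,146)=5. stock: 146 - 5 = 141. total_sold = 70
  Event 12 (return 6): 141 + 6 = 147
  Event 13 (restock 14): 147 + 14 = 161
  Event 14 (restock 19): 161 + 19 = 180
  Event 15 (sale 1): sell min(1,180)=1. stock: 180 - 1 = 179. total_sold = 71
  Event 16 (sale 14): sell min(14,179)=14. stock: 179 - 14 = 165. total_sold = 85
Final: stock = 165, total_sold = 85

Answer: 85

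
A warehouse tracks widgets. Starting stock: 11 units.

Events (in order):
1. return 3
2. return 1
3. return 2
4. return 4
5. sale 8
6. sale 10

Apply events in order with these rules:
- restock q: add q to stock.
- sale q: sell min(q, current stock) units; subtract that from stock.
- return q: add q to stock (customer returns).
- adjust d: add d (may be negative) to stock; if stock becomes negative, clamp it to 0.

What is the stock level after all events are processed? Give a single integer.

Answer: 3

Derivation:
Processing events:
Start: stock = 11
  Event 1 (return 3): 11 + 3 = 14
  Event 2 (return 1): 14 + 1 = 15
  Event 3 (return 2): 15 + 2 = 17
  Event 4 (return 4): 17 + 4 = 21
  Event 5 (sale 8): sell min(8,21)=8. stock: 21 - 8 = 13. total_sold = 8
  Event 6 (sale 10): sell min(10,13)=10. stock: 13 - 10 = 3. total_sold = 18
Final: stock = 3, total_sold = 18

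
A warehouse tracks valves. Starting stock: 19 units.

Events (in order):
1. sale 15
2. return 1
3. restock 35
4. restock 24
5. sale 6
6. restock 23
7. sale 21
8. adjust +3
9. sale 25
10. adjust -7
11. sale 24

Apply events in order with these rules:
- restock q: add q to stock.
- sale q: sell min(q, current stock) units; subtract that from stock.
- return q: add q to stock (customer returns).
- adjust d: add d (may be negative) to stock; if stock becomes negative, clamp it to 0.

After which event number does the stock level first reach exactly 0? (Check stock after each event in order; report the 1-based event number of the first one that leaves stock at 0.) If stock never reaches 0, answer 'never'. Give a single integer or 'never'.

Answer: never

Derivation:
Processing events:
Start: stock = 19
  Event 1 (sale 15): sell min(15,19)=15. stock: 19 - 15 = 4. total_sold = 15
  Event 2 (return 1): 4 + 1 = 5
  Event 3 (restock 35): 5 + 35 = 40
  Event 4 (restock 24): 40 + 24 = 64
  Event 5 (sale 6): sell min(6,64)=6. stock: 64 - 6 = 58. total_sold = 21
  Event 6 (restock 23): 58 + 23 = 81
  Event 7 (sale 21): sell min(21,81)=21. stock: 81 - 21 = 60. total_sold = 42
  Event 8 (adjust +3): 60 + 3 = 63
  Event 9 (sale 25): sell min(25,63)=25. stock: 63 - 25 = 38. total_sold = 67
  Event 10 (adjust -7): 38 + -7 = 31
  Event 11 (sale 24): sell min(24,31)=24. stock: 31 - 24 = 7. total_sold = 91
Final: stock = 7, total_sold = 91

Stock never reaches 0.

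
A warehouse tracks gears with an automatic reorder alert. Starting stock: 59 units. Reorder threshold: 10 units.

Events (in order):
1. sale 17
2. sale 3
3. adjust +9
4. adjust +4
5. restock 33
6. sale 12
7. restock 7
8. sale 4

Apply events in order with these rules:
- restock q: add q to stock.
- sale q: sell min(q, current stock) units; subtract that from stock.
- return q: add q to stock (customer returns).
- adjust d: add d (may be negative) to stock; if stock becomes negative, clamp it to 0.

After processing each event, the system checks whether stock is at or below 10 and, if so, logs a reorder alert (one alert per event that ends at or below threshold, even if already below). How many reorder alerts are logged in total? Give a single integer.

Processing events:
Start: stock = 59
  Event 1 (sale 17): sell min(17,59)=17. stock: 59 - 17 = 42. total_sold = 17
  Event 2 (sale 3): sell min(3,42)=3. stock: 42 - 3 = 39. total_sold = 20
  Event 3 (adjust +9): 39 + 9 = 48
  Event 4 (adjust +4): 48 + 4 = 52
  Event 5 (restock 33): 52 + 33 = 85
  Event 6 (sale 12): sell min(12,85)=12. stock: 85 - 12 = 73. total_sold = 32
  Event 7 (restock 7): 73 + 7 = 80
  Event 8 (sale 4): sell min(4,80)=4. stock: 80 - 4 = 76. total_sold = 36
Final: stock = 76, total_sold = 36

Checking against threshold 10:
  After event 1: stock=42 > 10
  After event 2: stock=39 > 10
  After event 3: stock=48 > 10
  After event 4: stock=52 > 10
  After event 5: stock=85 > 10
  After event 6: stock=73 > 10
  After event 7: stock=80 > 10
  After event 8: stock=76 > 10
Alert events: []. Count = 0

Answer: 0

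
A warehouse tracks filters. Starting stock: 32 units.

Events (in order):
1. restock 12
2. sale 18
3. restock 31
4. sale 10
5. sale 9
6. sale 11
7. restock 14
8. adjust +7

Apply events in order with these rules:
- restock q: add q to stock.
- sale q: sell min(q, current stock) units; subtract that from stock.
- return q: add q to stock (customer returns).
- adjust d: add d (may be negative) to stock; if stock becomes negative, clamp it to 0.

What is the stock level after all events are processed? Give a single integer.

Answer: 48

Derivation:
Processing events:
Start: stock = 32
  Event 1 (restock 12): 32 + 12 = 44
  Event 2 (sale 18): sell min(18,44)=18. stock: 44 - 18 = 26. total_sold = 18
  Event 3 (restock 31): 26 + 31 = 57
  Event 4 (sale 10): sell min(10,57)=10. stock: 57 - 10 = 47. total_sold = 28
  Event 5 (sale 9): sell min(9,47)=9. stock: 47 - 9 = 38. total_sold = 37
  Event 6 (sale 11): sell min(11,38)=11. stock: 38 - 11 = 27. total_sold = 48
  Event 7 (restock 14): 27 + 14 = 41
  Event 8 (adjust +7): 41 + 7 = 48
Final: stock = 48, total_sold = 48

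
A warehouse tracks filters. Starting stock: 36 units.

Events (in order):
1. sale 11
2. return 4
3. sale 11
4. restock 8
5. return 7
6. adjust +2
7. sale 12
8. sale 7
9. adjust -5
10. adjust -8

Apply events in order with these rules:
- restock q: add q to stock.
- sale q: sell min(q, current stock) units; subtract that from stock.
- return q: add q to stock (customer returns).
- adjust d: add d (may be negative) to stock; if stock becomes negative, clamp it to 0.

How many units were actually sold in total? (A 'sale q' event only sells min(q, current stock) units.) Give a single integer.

Processing events:
Start: stock = 36
  Event 1 (sale 11): sell min(11,36)=11. stock: 36 - 11 = 25. total_sold = 11
  Event 2 (return 4): 25 + 4 = 29
  Event 3 (sale 11): sell min(11,29)=11. stock: 29 - 11 = 18. total_sold = 22
  Event 4 (restock 8): 18 + 8 = 26
  Event 5 (return 7): 26 + 7 = 33
  Event 6 (adjust +2): 33 + 2 = 35
  Event 7 (sale 12): sell min(12,35)=12. stock: 35 - 12 = 23. total_sold = 34
  Event 8 (sale 7): sell min(7,23)=7. stock: 23 - 7 = 16. total_sold = 41
  Event 9 (adjust -5): 16 + -5 = 11
  Event 10 (adjust -8): 11 + -8 = 3
Final: stock = 3, total_sold = 41

Answer: 41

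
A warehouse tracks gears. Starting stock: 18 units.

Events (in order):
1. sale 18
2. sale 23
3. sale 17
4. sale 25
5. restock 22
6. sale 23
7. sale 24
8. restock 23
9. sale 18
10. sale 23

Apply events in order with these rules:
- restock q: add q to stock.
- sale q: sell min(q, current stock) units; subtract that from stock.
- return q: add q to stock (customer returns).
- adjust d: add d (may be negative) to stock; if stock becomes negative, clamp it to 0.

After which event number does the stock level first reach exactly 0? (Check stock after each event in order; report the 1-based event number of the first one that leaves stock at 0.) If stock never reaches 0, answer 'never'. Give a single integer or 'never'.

Answer: 1

Derivation:
Processing events:
Start: stock = 18
  Event 1 (sale 18): sell min(18,18)=18. stock: 18 - 18 = 0. total_sold = 18
  Event 2 (sale 23): sell min(23,0)=0. stock: 0 - 0 = 0. total_sold = 18
  Event 3 (sale 17): sell min(17,0)=0. stock: 0 - 0 = 0. total_sold = 18
  Event 4 (sale 25): sell min(25,0)=0. stock: 0 - 0 = 0. total_sold = 18
  Event 5 (restock 22): 0 + 22 = 22
  Event 6 (sale 23): sell min(23,22)=22. stock: 22 - 22 = 0. total_sold = 40
  Event 7 (sale 24): sell min(24,0)=0. stock: 0 - 0 = 0. total_sold = 40
  Event 8 (restock 23): 0 + 23 = 23
  Event 9 (sale 18): sell min(18,23)=18. stock: 23 - 18 = 5. total_sold = 58
  Event 10 (sale 23): sell min(23,5)=5. stock: 5 - 5 = 0. total_sold = 63
Final: stock = 0, total_sold = 63

First zero at event 1.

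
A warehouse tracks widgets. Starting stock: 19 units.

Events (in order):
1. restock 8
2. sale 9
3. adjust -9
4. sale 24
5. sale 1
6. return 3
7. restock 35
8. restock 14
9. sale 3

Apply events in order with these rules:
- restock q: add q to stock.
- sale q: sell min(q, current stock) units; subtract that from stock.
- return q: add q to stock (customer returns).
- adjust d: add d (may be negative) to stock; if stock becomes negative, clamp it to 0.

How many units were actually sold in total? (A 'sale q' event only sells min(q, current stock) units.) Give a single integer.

Processing events:
Start: stock = 19
  Event 1 (restock 8): 19 + 8 = 27
  Event 2 (sale 9): sell min(9,27)=9. stock: 27 - 9 = 18. total_sold = 9
  Event 3 (adjust -9): 18 + -9 = 9
  Event 4 (sale 24): sell min(24,9)=9. stock: 9 - 9 = 0. total_sold = 18
  Event 5 (sale 1): sell min(1,0)=0. stock: 0 - 0 = 0. total_sold = 18
  Event 6 (return 3): 0 + 3 = 3
  Event 7 (restock 35): 3 + 35 = 38
  Event 8 (restock 14): 38 + 14 = 52
  Event 9 (sale 3): sell min(3,52)=3. stock: 52 - 3 = 49. total_sold = 21
Final: stock = 49, total_sold = 21

Answer: 21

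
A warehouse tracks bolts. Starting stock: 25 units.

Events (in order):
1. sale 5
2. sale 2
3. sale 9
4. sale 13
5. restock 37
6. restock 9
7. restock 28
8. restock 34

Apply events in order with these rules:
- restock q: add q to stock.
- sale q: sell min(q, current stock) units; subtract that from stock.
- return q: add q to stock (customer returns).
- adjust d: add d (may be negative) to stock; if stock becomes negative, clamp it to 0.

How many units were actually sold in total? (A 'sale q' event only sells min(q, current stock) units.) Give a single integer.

Processing events:
Start: stock = 25
  Event 1 (sale 5): sell min(5,25)=5. stock: 25 - 5 = 20. total_sold = 5
  Event 2 (sale 2): sell min(2,20)=2. stock: 20 - 2 = 18. total_sold = 7
  Event 3 (sale 9): sell min(9,18)=9. stock: 18 - 9 = 9. total_sold = 16
  Event 4 (sale 13): sell min(13,9)=9. stock: 9 - 9 = 0. total_sold = 25
  Event 5 (restock 37): 0 + 37 = 37
  Event 6 (restock 9): 37 + 9 = 46
  Event 7 (restock 28): 46 + 28 = 74
  Event 8 (restock 34): 74 + 34 = 108
Final: stock = 108, total_sold = 25

Answer: 25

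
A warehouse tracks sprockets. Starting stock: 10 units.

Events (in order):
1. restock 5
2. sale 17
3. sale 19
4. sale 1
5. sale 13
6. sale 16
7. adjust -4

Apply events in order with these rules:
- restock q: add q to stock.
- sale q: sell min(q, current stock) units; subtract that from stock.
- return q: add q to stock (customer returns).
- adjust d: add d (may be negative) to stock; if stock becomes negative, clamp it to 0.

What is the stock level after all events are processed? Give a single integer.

Answer: 0

Derivation:
Processing events:
Start: stock = 10
  Event 1 (restock 5): 10 + 5 = 15
  Event 2 (sale 17): sell min(17,15)=15. stock: 15 - 15 = 0. total_sold = 15
  Event 3 (sale 19): sell min(19,0)=0. stock: 0 - 0 = 0. total_sold = 15
  Event 4 (sale 1): sell min(1,0)=0. stock: 0 - 0 = 0. total_sold = 15
  Event 5 (sale 13): sell min(13,0)=0. stock: 0 - 0 = 0. total_sold = 15
  Event 6 (sale 16): sell min(16,0)=0. stock: 0 - 0 = 0. total_sold = 15
  Event 7 (adjust -4): 0 + -4 = 0 (clamped to 0)
Final: stock = 0, total_sold = 15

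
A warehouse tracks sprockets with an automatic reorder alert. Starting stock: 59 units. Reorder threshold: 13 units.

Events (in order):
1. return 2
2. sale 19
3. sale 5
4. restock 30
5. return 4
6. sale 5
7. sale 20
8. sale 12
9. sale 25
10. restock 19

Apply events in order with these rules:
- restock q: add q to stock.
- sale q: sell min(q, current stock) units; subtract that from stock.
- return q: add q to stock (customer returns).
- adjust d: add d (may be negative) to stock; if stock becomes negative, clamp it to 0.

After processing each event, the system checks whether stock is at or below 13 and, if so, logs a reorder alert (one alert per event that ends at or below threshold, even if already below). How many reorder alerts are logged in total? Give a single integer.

Answer: 1

Derivation:
Processing events:
Start: stock = 59
  Event 1 (return 2): 59 + 2 = 61
  Event 2 (sale 19): sell min(19,61)=19. stock: 61 - 19 = 42. total_sold = 19
  Event 3 (sale 5): sell min(5,42)=5. stock: 42 - 5 = 37. total_sold = 24
  Event 4 (restock 30): 37 + 30 = 67
  Event 5 (return 4): 67 + 4 = 71
  Event 6 (sale 5): sell min(5,71)=5. stock: 71 - 5 = 66. total_sold = 29
  Event 7 (sale 20): sell min(20,66)=20. stock: 66 - 20 = 46. total_sold = 49
  Event 8 (sale 12): sell min(12,46)=12. stock: 46 - 12 = 34. total_sold = 61
  Event 9 (sale 25): sell min(25,34)=25. stock: 34 - 25 = 9. total_sold = 86
  Event 10 (restock 19): 9 + 19 = 28
Final: stock = 28, total_sold = 86

Checking against threshold 13:
  After event 1: stock=61 > 13
  After event 2: stock=42 > 13
  After event 3: stock=37 > 13
  After event 4: stock=67 > 13
  After event 5: stock=71 > 13
  After event 6: stock=66 > 13
  After event 7: stock=46 > 13
  After event 8: stock=34 > 13
  After event 9: stock=9 <= 13 -> ALERT
  After event 10: stock=28 > 13
Alert events: [9]. Count = 1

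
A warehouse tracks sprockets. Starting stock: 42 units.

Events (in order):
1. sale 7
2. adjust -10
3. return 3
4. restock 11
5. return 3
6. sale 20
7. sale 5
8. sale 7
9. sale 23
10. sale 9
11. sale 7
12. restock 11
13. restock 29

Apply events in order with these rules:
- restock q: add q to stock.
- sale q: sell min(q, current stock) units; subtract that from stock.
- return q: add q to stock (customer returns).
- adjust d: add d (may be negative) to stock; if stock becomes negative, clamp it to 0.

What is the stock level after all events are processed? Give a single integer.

Answer: 40

Derivation:
Processing events:
Start: stock = 42
  Event 1 (sale 7): sell min(7,42)=7. stock: 42 - 7 = 35. total_sold = 7
  Event 2 (adjust -10): 35 + -10 = 25
  Event 3 (return 3): 25 + 3 = 28
  Event 4 (restock 11): 28 + 11 = 39
  Event 5 (return 3): 39 + 3 = 42
  Event 6 (sale 20): sell min(20,42)=20. stock: 42 - 20 = 22. total_sold = 27
  Event 7 (sale 5): sell min(5,22)=5. stock: 22 - 5 = 17. total_sold = 32
  Event 8 (sale 7): sell min(7,17)=7. stock: 17 - 7 = 10. total_sold = 39
  Event 9 (sale 23): sell min(23,10)=10. stock: 10 - 10 = 0. total_sold = 49
  Event 10 (sale 9): sell min(9,0)=0. stock: 0 - 0 = 0. total_sold = 49
  Event 11 (sale 7): sell min(7,0)=0. stock: 0 - 0 = 0. total_sold = 49
  Event 12 (restock 11): 0 + 11 = 11
  Event 13 (restock 29): 11 + 29 = 40
Final: stock = 40, total_sold = 49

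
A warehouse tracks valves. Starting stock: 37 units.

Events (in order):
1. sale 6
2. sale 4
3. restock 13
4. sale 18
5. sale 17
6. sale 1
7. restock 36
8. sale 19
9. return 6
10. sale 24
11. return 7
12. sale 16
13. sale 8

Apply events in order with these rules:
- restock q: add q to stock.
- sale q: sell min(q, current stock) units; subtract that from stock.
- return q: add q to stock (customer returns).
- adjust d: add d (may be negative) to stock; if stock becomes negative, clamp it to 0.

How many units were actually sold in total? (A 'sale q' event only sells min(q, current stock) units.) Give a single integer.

Processing events:
Start: stock = 37
  Event 1 (sale 6): sell min(6,37)=6. stock: 37 - 6 = 31. total_sold = 6
  Event 2 (sale 4): sell min(4,31)=4. stock: 31 - 4 = 27. total_sold = 10
  Event 3 (restock 13): 27 + 13 = 40
  Event 4 (sale 18): sell min(18,40)=18. stock: 40 - 18 = 22. total_sold = 28
  Event 5 (sale 17): sell min(17,22)=17. stock: 22 - 17 = 5. total_sold = 45
  Event 6 (sale 1): sell min(1,5)=1. stock: 5 - 1 = 4. total_sold = 46
  Event 7 (restock 36): 4 + 36 = 40
  Event 8 (sale 19): sell min(19,40)=19. stock: 40 - 19 = 21. total_sold = 65
  Event 9 (return 6): 21 + 6 = 27
  Event 10 (sale 24): sell min(24,27)=24. stock: 27 - 24 = 3. total_sold = 89
  Event 11 (return 7): 3 + 7 = 10
  Event 12 (sale 16): sell min(16,10)=10. stock: 10 - 10 = 0. total_sold = 99
  Event 13 (sale 8): sell min(8,0)=0. stock: 0 - 0 = 0. total_sold = 99
Final: stock = 0, total_sold = 99

Answer: 99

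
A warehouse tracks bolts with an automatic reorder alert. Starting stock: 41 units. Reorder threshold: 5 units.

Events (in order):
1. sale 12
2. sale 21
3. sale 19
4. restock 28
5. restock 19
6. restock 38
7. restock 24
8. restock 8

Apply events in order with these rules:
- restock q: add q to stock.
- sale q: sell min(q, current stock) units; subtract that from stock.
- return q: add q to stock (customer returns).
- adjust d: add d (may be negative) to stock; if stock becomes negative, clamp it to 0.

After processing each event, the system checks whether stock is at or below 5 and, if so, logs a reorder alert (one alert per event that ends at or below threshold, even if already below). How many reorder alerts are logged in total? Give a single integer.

Processing events:
Start: stock = 41
  Event 1 (sale 12): sell min(12,41)=12. stock: 41 - 12 = 29. total_sold = 12
  Event 2 (sale 21): sell min(21,29)=21. stock: 29 - 21 = 8. total_sold = 33
  Event 3 (sale 19): sell min(19,8)=8. stock: 8 - 8 = 0. total_sold = 41
  Event 4 (restock 28): 0 + 28 = 28
  Event 5 (restock 19): 28 + 19 = 47
  Event 6 (restock 38): 47 + 38 = 85
  Event 7 (restock 24): 85 + 24 = 109
  Event 8 (restock 8): 109 + 8 = 117
Final: stock = 117, total_sold = 41

Checking against threshold 5:
  After event 1: stock=29 > 5
  After event 2: stock=8 > 5
  After event 3: stock=0 <= 5 -> ALERT
  After event 4: stock=28 > 5
  After event 5: stock=47 > 5
  After event 6: stock=85 > 5
  After event 7: stock=109 > 5
  After event 8: stock=117 > 5
Alert events: [3]. Count = 1

Answer: 1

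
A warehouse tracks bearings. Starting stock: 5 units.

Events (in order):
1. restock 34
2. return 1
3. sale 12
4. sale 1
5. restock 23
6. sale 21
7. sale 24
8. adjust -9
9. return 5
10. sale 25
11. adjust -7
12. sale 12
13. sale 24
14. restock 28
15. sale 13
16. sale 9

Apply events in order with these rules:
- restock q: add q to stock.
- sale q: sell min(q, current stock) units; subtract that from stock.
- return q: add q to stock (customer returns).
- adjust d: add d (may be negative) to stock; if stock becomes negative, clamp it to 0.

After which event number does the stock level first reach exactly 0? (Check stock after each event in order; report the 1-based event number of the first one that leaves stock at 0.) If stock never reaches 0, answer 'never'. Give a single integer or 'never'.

Processing events:
Start: stock = 5
  Event 1 (restock 34): 5 + 34 = 39
  Event 2 (return 1): 39 + 1 = 40
  Event 3 (sale 12): sell min(12,40)=12. stock: 40 - 12 = 28. total_sold = 12
  Event 4 (sale 1): sell min(1,28)=1. stock: 28 - 1 = 27. total_sold = 13
  Event 5 (restock 23): 27 + 23 = 50
  Event 6 (sale 21): sell min(21,50)=21. stock: 50 - 21 = 29. total_sold = 34
  Event 7 (sale 24): sell min(24,29)=24. stock: 29 - 24 = 5. total_sold = 58
  Event 8 (adjust -9): 5 + -9 = 0 (clamped to 0)
  Event 9 (return 5): 0 + 5 = 5
  Event 10 (sale 25): sell min(25,5)=5. stock: 5 - 5 = 0. total_sold = 63
  Event 11 (adjust -7): 0 + -7 = 0 (clamped to 0)
  Event 12 (sale 12): sell min(12,0)=0. stock: 0 - 0 = 0. total_sold = 63
  Event 13 (sale 24): sell min(24,0)=0. stock: 0 - 0 = 0. total_sold = 63
  Event 14 (restock 28): 0 + 28 = 28
  Event 15 (sale 13): sell min(13,28)=13. stock: 28 - 13 = 15. total_sold = 76
  Event 16 (sale 9): sell min(9,15)=9. stock: 15 - 9 = 6. total_sold = 85
Final: stock = 6, total_sold = 85

First zero at event 8.

Answer: 8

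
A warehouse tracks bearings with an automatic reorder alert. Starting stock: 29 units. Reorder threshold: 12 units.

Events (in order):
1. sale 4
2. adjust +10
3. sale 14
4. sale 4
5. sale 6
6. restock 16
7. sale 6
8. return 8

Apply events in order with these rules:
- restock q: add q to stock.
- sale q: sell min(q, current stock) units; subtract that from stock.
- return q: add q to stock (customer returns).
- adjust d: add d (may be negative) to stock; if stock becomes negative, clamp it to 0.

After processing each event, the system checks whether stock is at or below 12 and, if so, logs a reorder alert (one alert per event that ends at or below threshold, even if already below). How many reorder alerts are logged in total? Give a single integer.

Answer: 1

Derivation:
Processing events:
Start: stock = 29
  Event 1 (sale 4): sell min(4,29)=4. stock: 29 - 4 = 25. total_sold = 4
  Event 2 (adjust +10): 25 + 10 = 35
  Event 3 (sale 14): sell min(14,35)=14. stock: 35 - 14 = 21. total_sold = 18
  Event 4 (sale 4): sell min(4,21)=4. stock: 21 - 4 = 17. total_sold = 22
  Event 5 (sale 6): sell min(6,17)=6. stock: 17 - 6 = 11. total_sold = 28
  Event 6 (restock 16): 11 + 16 = 27
  Event 7 (sale 6): sell min(6,27)=6. stock: 27 - 6 = 21. total_sold = 34
  Event 8 (return 8): 21 + 8 = 29
Final: stock = 29, total_sold = 34

Checking against threshold 12:
  After event 1: stock=25 > 12
  After event 2: stock=35 > 12
  After event 3: stock=21 > 12
  After event 4: stock=17 > 12
  After event 5: stock=11 <= 12 -> ALERT
  After event 6: stock=27 > 12
  After event 7: stock=21 > 12
  After event 8: stock=29 > 12
Alert events: [5]. Count = 1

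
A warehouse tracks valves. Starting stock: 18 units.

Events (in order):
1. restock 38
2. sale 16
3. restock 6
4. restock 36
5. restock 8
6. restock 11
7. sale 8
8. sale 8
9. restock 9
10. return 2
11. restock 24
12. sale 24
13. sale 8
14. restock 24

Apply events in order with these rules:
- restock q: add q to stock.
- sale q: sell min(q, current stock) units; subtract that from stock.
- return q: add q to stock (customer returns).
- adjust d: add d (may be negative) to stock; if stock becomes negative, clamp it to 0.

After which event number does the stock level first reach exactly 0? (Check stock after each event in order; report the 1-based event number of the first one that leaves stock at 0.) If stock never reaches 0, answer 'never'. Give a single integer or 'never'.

Processing events:
Start: stock = 18
  Event 1 (restock 38): 18 + 38 = 56
  Event 2 (sale 16): sell min(16,56)=16. stock: 56 - 16 = 40. total_sold = 16
  Event 3 (restock 6): 40 + 6 = 46
  Event 4 (restock 36): 46 + 36 = 82
  Event 5 (restock 8): 82 + 8 = 90
  Event 6 (restock 11): 90 + 11 = 101
  Event 7 (sale 8): sell min(8,101)=8. stock: 101 - 8 = 93. total_sold = 24
  Event 8 (sale 8): sell min(8,93)=8. stock: 93 - 8 = 85. total_sold = 32
  Event 9 (restock 9): 85 + 9 = 94
  Event 10 (return 2): 94 + 2 = 96
  Event 11 (restock 24): 96 + 24 = 120
  Event 12 (sale 24): sell min(24,120)=24. stock: 120 - 24 = 96. total_sold = 56
  Event 13 (sale 8): sell min(8,96)=8. stock: 96 - 8 = 88. total_sold = 64
  Event 14 (restock 24): 88 + 24 = 112
Final: stock = 112, total_sold = 64

Stock never reaches 0.

Answer: never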